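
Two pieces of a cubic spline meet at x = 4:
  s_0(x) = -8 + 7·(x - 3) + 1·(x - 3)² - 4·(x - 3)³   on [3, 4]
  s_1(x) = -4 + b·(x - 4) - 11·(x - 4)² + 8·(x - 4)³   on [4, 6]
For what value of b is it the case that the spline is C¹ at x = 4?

s_0'(x) = 7 + 2·(x - 3) - 12·(x - 3)², so s_0'(4) = -3. On the right, s_1'(4) = b, so b = -3.

-3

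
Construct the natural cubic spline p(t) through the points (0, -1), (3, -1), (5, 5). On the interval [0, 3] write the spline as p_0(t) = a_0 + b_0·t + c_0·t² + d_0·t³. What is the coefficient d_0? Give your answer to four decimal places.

Write m_i for p''(x_i). With h_i = 3, 2 and divided differences Δ_i = 0, 3, the continuity of p' gives the tridiagonal system
  3·m_0 + 10·m_1 + 2·m_2 = 6(Δ_1 - Δ_0) = 18
Natural end conditions: m_0 = m_2 = 0.
Solving the tridiagonal system: m_0 = 0, m_1 = 9/5, m_2 = 0.
On [0, 3], with p_0(t) = a_0 + b_0·t + c_0·t² + d_0·t³: c_0 = m_0/2 = 0, d_0 = (m_1 - m_0)/(6h_0) = 1/10, b_0 = Δ_0 - h_0(2m_0 + m_1)/6 = -9/10.

0.1000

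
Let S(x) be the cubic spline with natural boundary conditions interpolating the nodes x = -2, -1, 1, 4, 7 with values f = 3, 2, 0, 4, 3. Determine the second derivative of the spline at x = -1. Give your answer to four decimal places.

Let σ_i = S''(x_i). Step sizes h_i = 1, 2, 3, 3; slopes of the chords Δ_i = (y_(i+1) - y_i)/h_i = -1, -1, 4/3, -1/3.
  1·σ_0 + 6·σ_1 + 2·σ_2 = 6(Δ_1 - Δ_0) = 0
  2·σ_1 + 10·σ_2 + 3·σ_3 = 6(Δ_2 - Δ_1) = 14
  3·σ_2 + 12·σ_3 + 3·σ_4 = 6(Δ_3 - Δ_2) = -10
Natural end conditions: σ_0 = σ_4 = 0.
Solving: σ_0 = 0, σ_1 = -66/103, σ_2 = 198/103, σ_3 = -406/309, σ_4 = 0.

-0.6408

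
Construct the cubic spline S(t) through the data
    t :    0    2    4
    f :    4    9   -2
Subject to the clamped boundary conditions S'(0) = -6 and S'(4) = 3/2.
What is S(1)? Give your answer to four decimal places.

With M_i denoting the second derivative at x_i, h_i = 2, 2, and Δ_i = (y_(i+1) − y_i)/h_i = 5/2, -11/2:
  2·M_0 + 8·M_1 + 2·M_2 = 6(Δ_1 - Δ_0) = -48
Clamped end conditions give two more equations: 2h_0·M_0 + h_0·M_1 = 6(Δ_0 - S'(0)) = 51 and h_1·M_1 + 2h_1·M_2 = 6(S'(4) - Δ_1) = 42.
Forward elimination and back-substitution give M_0 = 165/8, M_1 = -63/4, M_2 = 147/8.
On [0, 2], S(t) = 4 - 6·t + 165/16·t² - 97/32·t³.
With t = 1: S(1) = 169/32.

5.2813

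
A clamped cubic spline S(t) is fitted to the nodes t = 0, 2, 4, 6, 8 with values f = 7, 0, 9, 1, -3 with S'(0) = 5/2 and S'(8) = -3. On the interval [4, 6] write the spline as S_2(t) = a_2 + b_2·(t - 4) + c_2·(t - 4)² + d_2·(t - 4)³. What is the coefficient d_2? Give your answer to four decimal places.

1.3371

Let M_i = S''(x_i). Step sizes h_i = 2, 2, 2, 2; slopes of the chords Δ_i = (y_(i+1) - y_i)/h_i = -7/2, 9/2, -4, -2.
  2·M_0 + 8·M_1 + 2·M_2 = 6(Δ_1 - Δ_0) = 48
  2·M_1 + 8·M_2 + 2·M_3 = 6(Δ_2 - Δ_1) = -51
  2·M_2 + 8·M_3 + 2·M_4 = 6(Δ_3 - Δ_2) = 12
Clamped end conditions give two more equations: 2h_0·M_0 + h_0·M_1 = 6(Δ_0 - S'(0)) = -36 and h_3·M_3 + 2h_3·M_4 = 6(S'(8) - Δ_3) = -6.
Forward elimination and back-substitution give M_0 = -1709/112, M_1 = 701/56, M_2 = -173/16, M_3 = 293/56, M_4 = -461/112.
On [4, 6], with S_2(t) = a_2 + b_2·(t - 4) + c_2·(t - 4)² + d_2·(t - 4)³: c_2 = M_2/2 = -173/32, d_2 = (M_3 - M_2)/(6h_2) = 599/448, b_2 = Δ_2 - h_2(2M_2 + M_3)/6 = 41/28.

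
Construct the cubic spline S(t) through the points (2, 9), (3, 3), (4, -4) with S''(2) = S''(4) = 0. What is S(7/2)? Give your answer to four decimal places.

Write M_i for S''(x_i). With h_i = 1, 1 and divided differences Δ_i = -6, -7, the continuity of S' gives the tridiagonal system
  1·M_0 + 4·M_1 + 1·M_2 = 6(Δ_1 - Δ_0) = -6
Natural end conditions: M_0 = M_2 = 0.
Solving the tridiagonal system: M_0 = 0, M_1 = -3/2, M_2 = 0.
On [3, 4], S(t) = 3 - 13/2·(t - 3) - 3/4·(t - 3)² + 1/4·(t - 3)³.
With (t - 3) = 1/2: S(7/2) = -13/32.

-0.4063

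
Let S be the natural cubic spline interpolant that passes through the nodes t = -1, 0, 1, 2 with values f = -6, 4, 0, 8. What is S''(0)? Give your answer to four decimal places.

-27.2000

Put M_i = S'' at the i-th knot. Here h = (1, 1, 1) and Δ = (10, -4, 8), so the interior equations h_(i-1)·M_(i-1) + 2(h_(i-1)+h_i)·M_i + h_i·M_(i+1) = 6(Δ_i − Δ_(i-1)) read
  1·M_0 + 4·M_1 + 1·M_2 = 6(Δ_1 - Δ_0) = -84
  1·M_1 + 4·M_2 + 1·M_3 = 6(Δ_2 - Δ_1) = 72
Natural end conditions: M_0 = M_3 = 0.
Forward elimination and back-substitution give M_0 = 0, M_1 = -136/5, M_2 = 124/5, M_3 = 0.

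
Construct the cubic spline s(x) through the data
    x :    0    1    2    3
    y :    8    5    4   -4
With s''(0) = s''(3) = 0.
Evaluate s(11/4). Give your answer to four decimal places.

Write M_i for s''(x_i). With h_i = 1, 1, 1 and divided differences Δ_i = -3, -1, -8, the continuity of s' gives the tridiagonal system
  1·M_0 + 4·M_1 + 1·M_2 = 6(Δ_1 - Δ_0) = 12
  1·M_1 + 4·M_2 + 1·M_3 = 6(Δ_2 - Δ_1) = -42
Natural end conditions: M_0 = M_3 = 0.
Solving the tridiagonal system: M_0 = 0, M_1 = 6, M_2 = -12, M_3 = 0.
On [2, 3], s(x) = 4 - 4·(x - 2) - 6·(x - 2)² + 2·(x - 2)³.
With (x - 2) = 3/4: s(11/4) = -49/32.

-1.5313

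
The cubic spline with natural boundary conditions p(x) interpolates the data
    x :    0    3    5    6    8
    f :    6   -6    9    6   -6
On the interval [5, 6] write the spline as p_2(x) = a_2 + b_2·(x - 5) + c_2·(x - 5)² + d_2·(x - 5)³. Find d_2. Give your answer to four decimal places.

With m_i denoting the second derivative at x_i, h_i = 3, 2, 1, 2, and Δ_i = (y_(i+1) − y_i)/h_i = -4, 15/2, -3, -6:
  3·m_0 + 10·m_1 + 2·m_2 = 6(Δ_1 - Δ_0) = 69
  2·m_1 + 6·m_2 + 1·m_3 = 6(Δ_2 - Δ_1) = -63
  1·m_2 + 6·m_3 + 2·m_4 = 6(Δ_3 - Δ_2) = -18
Natural end conditions: m_0 = m_4 = 0.
Solving: m_0 = 0, m_1 = 3135/326, m_2 = -2214/163, m_3 = -120/163, m_4 = 0.
On [5, 6], with p_2(x) = a_2 + b_2·(x - 5) + c_2·(x - 5)² + d_2·(x - 5)³: c_2 = m_2/2 = -1107/163, d_2 = (m_3 - m_2)/(6h_2) = 349/163, b_2 = Δ_2 - h_2(2m_2 + m_3)/6 = 269/163.

2.1411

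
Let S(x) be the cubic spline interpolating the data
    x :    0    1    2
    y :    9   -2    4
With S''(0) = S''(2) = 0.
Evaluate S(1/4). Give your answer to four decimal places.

5.2539

Put m_i = S'' at the i-th knot. Here h = (1, 1) and Δ = (-11, 6), so the interior equations h_(i-1)·m_(i-1) + 2(h_(i-1)+h_i)·m_i + h_i·m_(i+1) = 6(Δ_i − Δ_(i-1)) read
  1·m_0 + 4·m_1 + 1·m_2 = 6(Δ_1 - Δ_0) = 102
Natural end conditions: m_0 = m_2 = 0.
Forward elimination and back-substitution give m_0 = 0, m_1 = 51/2, m_2 = 0.
On [0, 1], S(x) = 9 - 61/4·x + 0·x² + 17/4·x³.
With x = 1/4: S(1/4) = 1345/256.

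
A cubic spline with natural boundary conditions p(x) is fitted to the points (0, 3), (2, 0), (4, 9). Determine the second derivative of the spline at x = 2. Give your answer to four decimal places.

4.5000

Write σ_i for p''(x_i). With h_i = 2, 2 and divided differences Δ_i = -3/2, 9/2, the continuity of p' gives the tridiagonal system
  2·σ_0 + 8·σ_1 + 2·σ_2 = 6(Δ_1 - Δ_0) = 36
Natural end conditions: σ_0 = σ_2 = 0.
Hence σ_0 = 0, σ_1 = 9/2, σ_2 = 0.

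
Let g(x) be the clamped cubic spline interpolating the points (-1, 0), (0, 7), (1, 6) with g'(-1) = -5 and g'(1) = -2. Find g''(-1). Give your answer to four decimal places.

With M_i denoting the second derivative at x_i, h_i = 1, 1, and Δ_i = (y_(i+1) − y_i)/h_i = 7, -1:
  1·M_0 + 4·M_1 + 1·M_2 = 6(Δ_1 - Δ_0) = -48
Clamped end conditions give two more equations: 2h_0·M_0 + h_0·M_1 = 6(Δ_0 - g'(-1)) = 72 and h_1·M_1 + 2h_1·M_2 = 6(g'(1) - Δ_1) = -6.
Solving the tridiagonal system: M_0 = 99/2, M_1 = -27, M_2 = 21/2.

49.5000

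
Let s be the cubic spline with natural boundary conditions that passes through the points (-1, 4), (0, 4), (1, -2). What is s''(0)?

Put M_i = s'' at the i-th knot. Here h = (1, 1) and Δ = (0, -6), so the interior equations h_(i-1)·M_(i-1) + 2(h_(i-1)+h_i)·M_i + h_i·M_(i+1) = 6(Δ_i − Δ_(i-1)) read
  1·M_0 + 4·M_1 + 1·M_2 = 6(Δ_1 - Δ_0) = -36
Natural end conditions: M_0 = M_2 = 0.
Hence M_0 = 0, M_1 = -9, M_2 = 0.

-9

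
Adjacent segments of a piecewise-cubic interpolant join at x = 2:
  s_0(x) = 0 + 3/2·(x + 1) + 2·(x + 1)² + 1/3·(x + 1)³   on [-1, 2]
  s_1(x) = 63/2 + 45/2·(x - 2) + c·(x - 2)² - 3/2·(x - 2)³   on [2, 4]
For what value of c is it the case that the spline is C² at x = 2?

s_0''(x) = 4 + 2·(x + 1), so s_0''(2) = 10. On the right, s_1''(2) = 2c, so c = 5.

5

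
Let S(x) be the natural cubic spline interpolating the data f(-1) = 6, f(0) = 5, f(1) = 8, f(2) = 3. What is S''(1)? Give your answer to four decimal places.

-14.4000

Let M_i = S''(x_i). Step sizes h_i = 1, 1, 1; slopes of the chords Δ_i = (y_(i+1) - y_i)/h_i = -1, 3, -5.
  1·M_0 + 4·M_1 + 1·M_2 = 6(Δ_1 - Δ_0) = 24
  1·M_1 + 4·M_2 + 1·M_3 = 6(Δ_2 - Δ_1) = -48
Natural end conditions: M_0 = M_3 = 0.
Forward elimination and back-substitution give M_0 = 0, M_1 = 48/5, M_2 = -72/5, M_3 = 0.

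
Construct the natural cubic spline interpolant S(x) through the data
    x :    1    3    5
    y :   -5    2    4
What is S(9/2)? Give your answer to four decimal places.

3.7930

Let σ_i = S''(x_i). Step sizes h_i = 2, 2; slopes of the chords Δ_i = (y_(i+1) - y_i)/h_i = 7/2, 1.
  2·σ_0 + 8·σ_1 + 2·σ_2 = 6(Δ_1 - Δ_0) = -15
Natural end conditions: σ_0 = σ_2 = 0.
Solving the tridiagonal system: σ_0 = 0, σ_1 = -15/8, σ_2 = 0.
On [3, 5], S(x) = 2 + 9/4·(x - 3) - 15/16·(x - 3)² + 5/32·(x - 3)³.
With (x - 3) = 3/2: S(9/2) = 971/256.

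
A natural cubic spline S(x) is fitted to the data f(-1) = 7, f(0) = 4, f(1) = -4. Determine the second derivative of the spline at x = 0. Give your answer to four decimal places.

Put m_i = S'' at the i-th knot. Here h = (1, 1) and Δ = (-3, -8), so the interior equations h_(i-1)·m_(i-1) + 2(h_(i-1)+h_i)·m_i + h_i·m_(i+1) = 6(Δ_i − Δ_(i-1)) read
  1·m_0 + 4·m_1 + 1·m_2 = 6(Δ_1 - Δ_0) = -30
Natural end conditions: m_0 = m_2 = 0.
Forward elimination and back-substitution give m_0 = 0, m_1 = -15/2, m_2 = 0.

-7.5000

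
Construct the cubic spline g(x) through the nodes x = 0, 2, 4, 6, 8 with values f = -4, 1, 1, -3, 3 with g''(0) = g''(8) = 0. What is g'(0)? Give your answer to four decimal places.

2.9375

Put M_i = g'' at the i-th knot. Here h = (2, 2, 2, 2) and Δ = (5/2, 0, -2, 3), so the interior equations h_(i-1)·M_(i-1) + 2(h_(i-1)+h_i)·M_i + h_i·M_(i+1) = 6(Δ_i − Δ_(i-1)) read
  2·M_0 + 8·M_1 + 2·M_2 = 6(Δ_1 - Δ_0) = -15
  2·M_1 + 8·M_2 + 2·M_3 = 6(Δ_2 - Δ_1) = -12
  2·M_2 + 8·M_3 + 2·M_4 = 6(Δ_3 - Δ_2) = 30
Natural end conditions: M_0 = M_4 = 0.
Hence M_0 = 0, M_1 = -21/16, M_2 = -9/4, M_3 = 69/16, M_4 = 0.
On [0, 2], g'(x) = b_0 + 2c_0·x + 3d_0·x² with b_0 = Δ_0 - h_0(2M_0 + M_1)/6 = 47/16, c_0 = M_0/2 = 0, d_0 = (M_1 - M_0)/(6h_0) = -7/64. So g'(0) = 47/16.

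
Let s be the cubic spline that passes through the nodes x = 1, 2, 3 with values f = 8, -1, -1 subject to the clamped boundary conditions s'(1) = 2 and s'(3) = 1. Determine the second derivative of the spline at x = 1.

Put σ_i = s'' at the i-th knot. Here h = (1, 1) and Δ = (-9, 0), so the interior equations h_(i-1)·σ_(i-1) + 2(h_(i-1)+h_i)·σ_i + h_i·σ_(i+1) = 6(Δ_i − Δ_(i-1)) read
  1·σ_0 + 4·σ_1 + 1·σ_2 = 6(Δ_1 - Δ_0) = 54
Clamped end conditions give two more equations: 2h_0·σ_0 + h_0·σ_1 = 6(Δ_0 - s'(1)) = -66 and h_1·σ_1 + 2h_1·σ_2 = 6(s'(3) - Δ_1) = 6.
Forward elimination and back-substitution give σ_0 = -47, σ_1 = 28, σ_2 = -11.

-47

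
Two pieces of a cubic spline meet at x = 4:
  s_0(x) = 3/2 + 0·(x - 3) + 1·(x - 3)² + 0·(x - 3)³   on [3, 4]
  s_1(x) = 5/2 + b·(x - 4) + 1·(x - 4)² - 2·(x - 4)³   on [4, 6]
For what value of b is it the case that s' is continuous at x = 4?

2

s_0'(x) = 0 + 2·(x - 3) + 0·(x - 3)², so s_0'(4) = 2. On the right, s_1'(4) = b, so b = 2.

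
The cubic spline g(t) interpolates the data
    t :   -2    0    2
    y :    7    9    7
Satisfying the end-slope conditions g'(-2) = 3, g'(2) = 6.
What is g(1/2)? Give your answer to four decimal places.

7.4922

Put σ_i = g'' at the i-th knot. Here h = (2, 2) and Δ = (1, -1), so the interior equations h_(i-1)·σ_(i-1) + 2(h_(i-1)+h_i)·σ_i + h_i·σ_(i+1) = 6(Δ_i − Δ_(i-1)) read
  2·σ_0 + 8·σ_1 + 2·σ_2 = 6(Δ_1 - Δ_0) = -12
Clamped end conditions give two more equations: 2h_0·σ_0 + h_0·σ_1 = 6(Δ_0 - g'(-2)) = -12 and h_1·σ_1 + 2h_1·σ_2 = 6(g'(2) - Δ_1) = 42.
Forward elimination and back-substitution give σ_0 = -3/4, σ_1 = -9/2, σ_2 = 51/4.
On [0, 2], g(t) = 9 - 9/4·t - 9/4·t² + 23/16·t³.
With t = 1/2: g(1/2) = 959/128.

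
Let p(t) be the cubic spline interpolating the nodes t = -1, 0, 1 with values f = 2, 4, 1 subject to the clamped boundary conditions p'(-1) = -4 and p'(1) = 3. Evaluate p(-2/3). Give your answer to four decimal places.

1.9630

Put M_i = p'' at the i-th knot. Here h = (1, 1) and Δ = (2, -3), so the interior equations h_(i-1)·M_(i-1) + 2(h_(i-1)+h_i)·M_i + h_i·M_(i+1) = 6(Δ_i − Δ_(i-1)) read
  1·M_0 + 4·M_1 + 1·M_2 = 6(Δ_1 - Δ_0) = -30
Clamped end conditions give two more equations: 2h_0·M_0 + h_0·M_1 = 6(Δ_0 - p'(-1)) = 36 and h_1·M_1 + 2h_1·M_2 = 6(p'(1) - Δ_1) = 36.
Solving the tridiagonal system: M_0 = 29, M_1 = -22, M_2 = 29.
On [-1, 0], p(t) = 2 - 4·(t + 1) + 29/2·(t + 1)² - 17/2·(t + 1)³.
With (t + 1) = 1/3: p(-2/3) = 53/27.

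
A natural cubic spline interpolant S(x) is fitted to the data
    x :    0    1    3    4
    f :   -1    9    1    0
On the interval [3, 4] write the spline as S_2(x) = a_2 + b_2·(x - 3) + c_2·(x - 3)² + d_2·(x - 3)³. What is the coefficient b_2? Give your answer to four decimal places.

Put M_i = S'' at the i-th knot. Here h = (1, 2, 1) and Δ = (10, -4, -1), so the interior equations h_(i-1)·M_(i-1) + 2(h_(i-1)+h_i)·M_i + h_i·M_(i+1) = 6(Δ_i − Δ_(i-1)) read
  1·M_0 + 6·M_1 + 2·M_2 = 6(Δ_1 - Δ_0) = -84
  2·M_1 + 6·M_2 + 1·M_3 = 6(Δ_2 - Δ_1) = 18
Natural end conditions: M_0 = M_3 = 0.
Solving the tridiagonal system: M_0 = 0, M_1 = -135/8, M_2 = 69/8, M_3 = 0.
On [3, 4], with S_2(x) = a_2 + b_2·(x - 3) + c_2·(x - 3)² + d_2·(x - 3)³: c_2 = M_2/2 = 69/16, d_2 = (M_3 - M_2)/(6h_2) = -23/16, b_2 = Δ_2 - h_2(2M_2 + M_3)/6 = -31/8.

-3.8750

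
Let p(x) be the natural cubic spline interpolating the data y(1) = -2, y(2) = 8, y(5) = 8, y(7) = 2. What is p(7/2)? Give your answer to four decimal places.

Let M_i = p''(x_i). Step sizes h_i = 1, 3, 2; slopes of the chords Δ_i = (y_(i+1) - y_i)/h_i = 10, 0, -3.
  1·M_0 + 8·M_1 + 3·M_2 = 6(Δ_1 - Δ_0) = -60
  3·M_1 + 10·M_2 + 2·M_3 = 6(Δ_2 - Δ_1) = -18
Natural end conditions: M_0 = M_3 = 0.
Solving: M_0 = 0, M_1 = -546/71, M_2 = 36/71, M_3 = 0.
On [2, 5], p(x) = 8 + 528/71·(x - 2) - 273/71·(x - 2)² + 97/213·(x - 2)³.
With (x - 2) = 3/2: p(7/2) = 6839/568.

12.0405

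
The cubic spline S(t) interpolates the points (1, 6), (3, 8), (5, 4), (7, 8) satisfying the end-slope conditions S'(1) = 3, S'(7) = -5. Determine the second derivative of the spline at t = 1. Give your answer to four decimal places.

-1.0667

Put M_i = S'' at the i-th knot. Here h = (2, 2, 2) and Δ = (1, -2, 2), so the interior equations h_(i-1)·M_(i-1) + 2(h_(i-1)+h_i)·M_i + h_i·M_(i+1) = 6(Δ_i − Δ_(i-1)) read
  2·M_0 + 8·M_1 + 2·M_2 = 6(Δ_1 - Δ_0) = -18
  2·M_1 + 8·M_2 + 2·M_3 = 6(Δ_2 - Δ_1) = 24
Clamped end conditions give two more equations: 2h_0·M_0 + h_0·M_1 = 6(Δ_0 - S'(1)) = -12 and h_2·M_2 + 2h_2·M_3 = 6(S'(7) - Δ_2) = -42.
Forward elimination and back-substitution give M_0 = -16/15, M_1 = -58/15, M_2 = 113/15, M_3 = -214/15.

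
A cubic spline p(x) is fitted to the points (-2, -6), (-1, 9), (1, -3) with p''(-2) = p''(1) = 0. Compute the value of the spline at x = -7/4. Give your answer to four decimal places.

Write M_i for p''(x_i). With h_i = 1, 2 and divided differences Δ_i = 15, -6, the continuity of p' gives the tridiagonal system
  1·M_0 + 6·M_1 + 2·M_2 = 6(Δ_1 - Δ_0) = -126
Natural end conditions: M_0 = M_2 = 0.
Hence M_0 = 0, M_1 = -21, M_2 = 0.
On [-2, -1], p(x) = -6 + 37/2·(x + 2) + 0·(x + 2)² - 7/2·(x + 2)³.
With (x + 2) = 1/4: p(-7/4) = -183/128.

-1.4297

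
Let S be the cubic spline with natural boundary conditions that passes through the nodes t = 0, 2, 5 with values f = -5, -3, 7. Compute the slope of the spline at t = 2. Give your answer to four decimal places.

With M_i denoting the second derivative at x_i, h_i = 2, 3, and Δ_i = (y_(i+1) − y_i)/h_i = 1, 10/3:
  2·M_0 + 10·M_1 + 3·M_2 = 6(Δ_1 - Δ_0) = 14
Natural end conditions: M_0 = M_2 = 0.
Solving: M_0 = 0, M_1 = 7/5, M_2 = 0.
On [2, 5], S'(t) = b_1 + 2c_1·(t - 2) + 3d_1·(t - 2)² with b_1 = Δ_1 - h_1(2M_1 + M_2)/6 = 29/15, c_1 = M_1/2 = 7/10, d_1 = (M_2 - M_1)/(6h_1) = -7/90. So S'(2) = 29/15.

1.9333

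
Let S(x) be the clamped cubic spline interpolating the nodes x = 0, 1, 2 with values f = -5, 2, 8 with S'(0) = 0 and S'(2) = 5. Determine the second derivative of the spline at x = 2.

Let M_i = S''(x_i). Step sizes h_i = 1, 1; slopes of the chords Δ_i = (y_(i+1) - y_i)/h_i = 7, 6.
  1·M_0 + 4·M_1 + 1·M_2 = 6(Δ_1 - Δ_0) = -6
Clamped end conditions give two more equations: 2h_0·M_0 + h_0·M_1 = 6(Δ_0 - S'(0)) = 42 and h_1·M_1 + 2h_1·M_2 = 6(S'(2) - Δ_1) = -6.
Solving: M_0 = 25, M_1 = -8, M_2 = 1.

1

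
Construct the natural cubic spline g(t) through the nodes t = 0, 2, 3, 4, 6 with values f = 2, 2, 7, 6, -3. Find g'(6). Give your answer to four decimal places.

-5.0985

Put σ_i = g'' at the i-th knot. Here h = (2, 1, 1, 2) and Δ = (0, 5, -1, -9/2), so the interior equations h_(i-1)·σ_(i-1) + 2(h_(i-1)+h_i)·σ_i + h_i·σ_(i+1) = 6(Δ_i − Δ_(i-1)) read
  2·σ_0 + 6·σ_1 + 1·σ_2 = 6(Δ_1 - Δ_0) = 30
  1·σ_1 + 4·σ_2 + 1·σ_3 = 6(Δ_2 - Δ_1) = -36
  1·σ_2 + 6·σ_3 + 2·σ_4 = 6(Δ_3 - Δ_2) = -21
Natural end conditions: σ_0 = σ_4 = 0.
Hence σ_0 = 0, σ_1 = 295/44, σ_2 = -225/22, σ_3 = -79/44, σ_4 = 0.
On [4, 6], g'(t) = b_3 + 2c_3·(t - 4) + 3d_3·(t - 4)² with b_3 = Δ_3 - h_3(2σ_3 + σ_4)/6 = -109/33, c_3 = σ_3/2 = -79/88, d_3 = (σ_4 - σ_3)/(6h_3) = 79/528. So g'(6) = -673/132.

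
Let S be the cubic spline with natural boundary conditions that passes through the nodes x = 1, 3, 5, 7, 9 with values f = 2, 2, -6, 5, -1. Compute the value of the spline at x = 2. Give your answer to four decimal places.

3.4263

Put M_i = S'' at the i-th knot. Here h = (2, 2, 2, 2) and Δ = (0, -4, 11/2, -3), so the interior equations h_(i-1)·M_(i-1) + 2(h_(i-1)+h_i)·M_i + h_i·M_(i+1) = 6(Δ_i − Δ_(i-1)) read
  2·M_0 + 8·M_1 + 2·M_2 = 6(Δ_1 - Δ_0) = -24
  2·M_1 + 8·M_2 + 2·M_3 = 6(Δ_2 - Δ_1) = 57
  2·M_2 + 8·M_3 + 2·M_4 = 6(Δ_3 - Δ_2) = -51
Natural end conditions: M_0 = M_4 = 0.
Solving: M_0 = 0, M_1 = -639/112, M_2 = 303/28, M_3 = -1017/112, M_4 = 0.
On [1, 3], S(x) = 2 + 213/112·(x - 1) + 0·(x - 1)² - 213/448·(x - 1)³.
With (x - 1) = 1: S(2) = 1535/448.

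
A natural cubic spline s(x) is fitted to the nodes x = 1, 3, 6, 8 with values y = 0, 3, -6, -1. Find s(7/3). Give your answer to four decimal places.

3.0012

Write m_i for s''(x_i). With h_i = 2, 3, 2 and divided differences Δ_i = 3/2, -3, 5/2, the continuity of s' gives the tridiagonal system
  2·m_0 + 10·m_1 + 3·m_2 = 6(Δ_1 - Δ_0) = -27
  3·m_1 + 10·m_2 + 2·m_3 = 6(Δ_2 - Δ_1) = 33
Natural end conditions: m_0 = m_3 = 0.
Solving the tridiagonal system: m_0 = 0, m_1 = -369/91, m_2 = 411/91, m_3 = 0.
On [1, 3], s(x) = 0 + 519/182·(x - 1) + 0·(x - 1)² - 123/364·(x - 1)³.
With (x - 1) = 4/3: s(7/3) = 2458/819.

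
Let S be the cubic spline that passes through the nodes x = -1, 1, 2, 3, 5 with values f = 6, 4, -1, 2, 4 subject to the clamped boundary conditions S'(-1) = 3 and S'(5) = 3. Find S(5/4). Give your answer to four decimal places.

Let M_i = S''(x_i). Step sizes h_i = 2, 1, 1, 2; slopes of the chords Δ_i = (y_(i+1) - y_i)/h_i = -1, -5, 3, 1.
  2·M_0 + 6·M_1 + 1·M_2 = 6(Δ_1 - Δ_0) = -24
  1·M_1 + 4·M_2 + 1·M_3 = 6(Δ_2 - Δ_1) = 48
  1·M_2 + 6·M_3 + 2·M_4 = 6(Δ_3 - Δ_2) = -12
Clamped end conditions give two more equations: 2h_0·M_0 + h_0·M_1 = 6(Δ_0 - S'(-1)) = -24 and h_3·M_3 + 2h_3·M_4 = 6(S'(5) - Δ_3) = 12.
Forward elimination and back-substitution give M_0 = -33/10, M_1 = -27/5, M_2 = 15, M_3 = -33/5, M_4 = 63/10.
On [1, 2], S(x) = 4 - 57/10·(x - 1) - 27/10·(x - 1)² + 17/5·(x - 1)³.
With (x - 1) = 1/4: S(5/4) = 787/320.

2.4594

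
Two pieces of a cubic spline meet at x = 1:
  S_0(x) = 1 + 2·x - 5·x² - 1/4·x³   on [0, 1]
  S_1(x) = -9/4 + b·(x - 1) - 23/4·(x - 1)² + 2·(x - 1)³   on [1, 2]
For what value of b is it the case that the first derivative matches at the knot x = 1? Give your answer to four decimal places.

-8.7500

S_0'(x) = 2 - 10·x - 3/4·x², so S_0'(1) = -35/4. On the right, S_1'(1) = b, so b = -35/4.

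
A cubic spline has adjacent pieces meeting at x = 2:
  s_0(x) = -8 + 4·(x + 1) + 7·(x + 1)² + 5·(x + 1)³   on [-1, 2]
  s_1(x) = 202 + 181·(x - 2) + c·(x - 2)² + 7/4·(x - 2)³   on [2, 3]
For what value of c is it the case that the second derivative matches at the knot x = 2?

s_0''(x) = 14 + 30·(x + 1), so s_0''(2) = 104. On the right, s_1''(2) = 2c, so c = 52.

52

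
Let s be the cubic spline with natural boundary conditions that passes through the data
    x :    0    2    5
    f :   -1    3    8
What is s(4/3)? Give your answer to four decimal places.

1.7160

Write σ_i for s''(x_i). With h_i = 2, 3 and divided differences Δ_i = 2, 5/3, the continuity of s' gives the tridiagonal system
  2·σ_0 + 10·σ_1 + 3·σ_2 = 6(Δ_1 - Δ_0) = -2
Natural end conditions: σ_0 = σ_2 = 0.
Forward elimination and back-substitution give σ_0 = 0, σ_1 = -1/5, σ_2 = 0.
On [0, 2], s(x) = -1 + 31/15·x + 0·x² - 1/60·x³.
With x = 4/3: s(4/3) = 139/81.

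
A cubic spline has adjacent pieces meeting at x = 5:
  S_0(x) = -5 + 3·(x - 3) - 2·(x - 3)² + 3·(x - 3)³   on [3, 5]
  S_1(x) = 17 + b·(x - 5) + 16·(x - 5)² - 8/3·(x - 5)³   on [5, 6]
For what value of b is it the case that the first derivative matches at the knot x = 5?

S_0'(x) = 3 - 4·(x - 3) + 9·(x - 3)², so S_0'(5) = 31. On the right, S_1'(5) = b, so b = 31.

31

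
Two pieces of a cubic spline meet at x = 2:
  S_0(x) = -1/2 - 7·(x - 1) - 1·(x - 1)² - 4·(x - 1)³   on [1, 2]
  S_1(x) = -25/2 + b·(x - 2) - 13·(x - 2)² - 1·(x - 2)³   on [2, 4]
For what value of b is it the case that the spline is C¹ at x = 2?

-21

S_0'(x) = -7 - 2·(x - 1) - 12·(x - 1)², so S_0'(2) = -21. On the right, S_1'(2) = b, so b = -21.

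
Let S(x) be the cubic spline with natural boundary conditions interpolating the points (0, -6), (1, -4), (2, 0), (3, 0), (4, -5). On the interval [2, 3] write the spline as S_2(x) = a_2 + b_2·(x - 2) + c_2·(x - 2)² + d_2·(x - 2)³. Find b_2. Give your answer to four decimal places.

2.8750

Put M_i = S'' at the i-th knot. Here h = (1, 1, 1, 1) and Δ = (2, 4, 0, -5), so the interior equations h_(i-1)·M_(i-1) + 2(h_(i-1)+h_i)·M_i + h_i·M_(i+1) = 6(Δ_i − Δ_(i-1)) read
  1·M_0 + 4·M_1 + 1·M_2 = 6(Δ_1 - Δ_0) = 12
  1·M_1 + 4·M_2 + 1·M_3 = 6(Δ_2 - Δ_1) = -24
  1·M_2 + 4·M_3 + 1·M_4 = 6(Δ_3 - Δ_2) = -30
Natural end conditions: M_0 = M_4 = 0.
Solving the tridiagonal system: M_0 = 0, M_1 = 123/28, M_2 = -39/7, M_3 = -171/28, M_4 = 0.
On [2, 3], with S_2(x) = a_2 + b_2·(x - 2) + c_2·(x - 2)² + d_2·(x - 2)³: c_2 = M_2/2 = -39/14, d_2 = (M_3 - M_2)/(6h_2) = -5/56, b_2 = Δ_2 - h_2(2M_2 + M_3)/6 = 23/8.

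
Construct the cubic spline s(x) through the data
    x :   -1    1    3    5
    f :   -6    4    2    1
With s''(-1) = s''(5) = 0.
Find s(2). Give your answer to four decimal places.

3.8250

Let M_i = s''(x_i). Step sizes h_i = 2, 2, 2; slopes of the chords Δ_i = (y_(i+1) - y_i)/h_i = 5, -1, -1/2.
  2·M_0 + 8·M_1 + 2·M_2 = 6(Δ_1 - Δ_0) = -36
  2·M_1 + 8·M_2 + 2·M_3 = 6(Δ_2 - Δ_1) = 3
Natural end conditions: M_0 = M_3 = 0.
Forward elimination and back-substitution give M_0 = 0, M_1 = -49/10, M_2 = 8/5, M_3 = 0.
On [1, 3], s(x) = 4 + 26/15·(x - 1) - 49/20·(x - 1)² + 13/24·(x - 1)³.
With (x - 1) = 1: s(2) = 153/40.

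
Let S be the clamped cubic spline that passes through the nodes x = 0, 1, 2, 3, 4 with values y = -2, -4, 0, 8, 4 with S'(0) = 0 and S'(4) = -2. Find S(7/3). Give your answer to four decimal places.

Put σ_i = S'' at the i-th knot. Here h = (1, 1, 1, 1) and Δ = (-2, 4, 8, -4), so the interior equations h_(i-1)·σ_(i-1) + 2(h_(i-1)+h_i)·σ_i + h_i·σ_(i+1) = 6(Δ_i − Δ_(i-1)) read
  1·σ_0 + 4·σ_1 + 1·σ_2 = 6(Δ_1 - Δ_0) = 36
  1·σ_1 + 4·σ_2 + 1·σ_3 = 6(Δ_2 - Δ_1) = 24
  1·σ_2 + 4·σ_3 + 1·σ_4 = 6(Δ_3 - Δ_2) = -72
Clamped end conditions give two more equations: 2h_0·σ_0 + h_0·σ_1 = 6(Δ_0 - S'(0)) = -12 and h_3·σ_3 + 2h_3·σ_4 = 6(S'(4) - Δ_3) = 12.
Solving the tridiagonal system: σ_0 = -74/7, σ_1 = 64/7, σ_2 = 10, σ_3 = -176/7, σ_4 = 130/7.
On [2, 3], S(x) = 0 + 62/7·(x - 2) + 5·(x - 2)² - 41/7·(x - 2)³.
With (x - 2) = 1/3: S(7/3) = 622/189.

3.2910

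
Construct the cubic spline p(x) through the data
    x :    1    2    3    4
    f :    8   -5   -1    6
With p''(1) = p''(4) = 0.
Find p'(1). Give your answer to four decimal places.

-17.3333

Let σ_i = p''(x_i). Step sizes h_i = 1, 1, 1; slopes of the chords Δ_i = (y_(i+1) - y_i)/h_i = -13, 4, 7.
  1·σ_0 + 4·σ_1 + 1·σ_2 = 6(Δ_1 - Δ_0) = 102
  1·σ_1 + 4·σ_2 + 1·σ_3 = 6(Δ_2 - Δ_1) = 18
Natural end conditions: σ_0 = σ_3 = 0.
Forward elimination and back-substitution give σ_0 = 0, σ_1 = 26, σ_2 = -2, σ_3 = 0.
On [1, 2], p'(x) = b_0 + 2c_0·(x - 1) + 3d_0·(x - 1)² with b_0 = Δ_0 - h_0(2σ_0 + σ_1)/6 = -52/3, c_0 = σ_0/2 = 0, d_0 = (σ_1 - σ_0)/(6h_0) = 13/3. So p'(1) = -52/3.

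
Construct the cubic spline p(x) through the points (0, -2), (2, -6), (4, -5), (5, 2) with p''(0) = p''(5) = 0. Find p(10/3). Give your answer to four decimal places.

-6.9697

Put M_i = p'' at the i-th knot. Here h = (2, 2, 1) and Δ = (-2, 1/2, 7), so the interior equations h_(i-1)·M_(i-1) + 2(h_(i-1)+h_i)·M_i + h_i·M_(i+1) = 6(Δ_i − Δ_(i-1)) read
  2·M_0 + 8·M_1 + 2·M_2 = 6(Δ_1 - Δ_0) = 15
  2·M_1 + 6·M_2 + 1·M_3 = 6(Δ_2 - Δ_1) = 39
Natural end conditions: M_0 = M_3 = 0.
Solving: M_0 = 0, M_1 = 3/11, M_2 = 141/22, M_3 = 0.
On [2, 4], p(x) = -6 - 20/11·(x - 2) + 3/22·(x - 2)² + 45/88·(x - 2)³.
With (x - 2) = 4/3: p(10/3) = -230/33.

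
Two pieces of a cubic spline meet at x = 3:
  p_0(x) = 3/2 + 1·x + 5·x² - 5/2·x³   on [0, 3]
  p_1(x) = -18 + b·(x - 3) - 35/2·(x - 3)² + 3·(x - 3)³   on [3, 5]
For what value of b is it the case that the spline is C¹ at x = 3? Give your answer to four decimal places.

p_0'(x) = 1 + 10·x - 15/2·x², so p_0'(3) = -73/2. On the right, p_1'(3) = b, so b = -73/2.

-36.5000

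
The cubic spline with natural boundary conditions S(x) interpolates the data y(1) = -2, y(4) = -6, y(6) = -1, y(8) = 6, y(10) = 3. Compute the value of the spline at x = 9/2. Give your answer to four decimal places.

-5.3941

Write σ_i for S''(x_i). With h_i = 3, 2, 2, 2 and divided differences Δ_i = -4/3, 5/2, 7/2, -3/2, the continuity of S' gives the tridiagonal system
  3·σ_0 + 10·σ_1 + 2·σ_2 = 6(Δ_1 - Δ_0) = 23
  2·σ_1 + 8·σ_2 + 2·σ_3 = 6(Δ_2 - Δ_1) = 6
  2·σ_2 + 8·σ_3 + 2·σ_4 = 6(Δ_3 - Δ_2) = -30
Natural end conditions: σ_0 = σ_4 = 0.
Solving: σ_0 = 0, σ_1 = 291/142, σ_2 = 89/71, σ_3 = -577/142, σ_4 = 0.
On [4, 6], S(x) = -6 + 305/426·(x - 4) + 291/284·(x - 4)² - 113/1704·(x - 4)³.
With (x - 4) = 1/2: S(9/2) = -24511/4544.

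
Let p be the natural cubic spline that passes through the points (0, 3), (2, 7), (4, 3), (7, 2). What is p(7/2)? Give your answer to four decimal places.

Let m_i = p''(x_i). Step sizes h_i = 2, 2, 3; slopes of the chords Δ_i = (y_(i+1) - y_i)/h_i = 2, -2, -1/3.
  2·m_0 + 8·m_1 + 2·m_2 = 6(Δ_1 - Δ_0) = -24
  2·m_1 + 10·m_2 + 3·m_3 = 6(Δ_2 - Δ_1) = 10
Natural end conditions: m_0 = m_3 = 0.
Hence m_0 = 0, m_1 = -65/19, m_2 = 32/19, m_3 = 0.
On [2, 4], p(x) = 7 - 16/57·(x - 2) - 65/38·(x - 2)² + 97/228·(x - 2)³.
With (x - 2) = 3/2: p(7/2) = 2533/608.

4.1661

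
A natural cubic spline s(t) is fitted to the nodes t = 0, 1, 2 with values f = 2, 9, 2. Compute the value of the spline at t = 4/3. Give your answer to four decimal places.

Write M_i for s''(x_i). With h_i = 1, 1 and divided differences Δ_i = 7, -7, the continuity of s' gives the tridiagonal system
  1·M_0 + 4·M_1 + 1·M_2 = 6(Δ_1 - Δ_0) = -84
Natural end conditions: M_0 = M_2 = 0.
Solving: M_0 = 0, M_1 = -21, M_2 = 0.
On [1, 2], s(t) = 9 + 0·(t - 1) - 21/2·(t - 1)² + 7/2·(t - 1)³.
With (t - 1) = 1/3: s(4/3) = 215/27.

7.9630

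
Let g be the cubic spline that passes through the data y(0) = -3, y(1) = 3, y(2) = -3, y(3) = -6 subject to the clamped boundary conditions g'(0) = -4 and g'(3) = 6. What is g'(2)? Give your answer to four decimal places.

-9.0667

Let M_i = g''(x_i). Step sizes h_i = 1, 1, 1; slopes of the chords Δ_i = (y_(i+1) - y_i)/h_i = 6, -6, -3.
  1·M_0 + 4·M_1 + 1·M_2 = 6(Δ_1 - Δ_0) = -72
  1·M_1 + 4·M_2 + 1·M_3 = 6(Δ_2 - Δ_1) = 18
Clamped end conditions give two more equations: 2h_0·M_0 + h_0·M_1 = 6(Δ_0 - g'(0)) = 60 and h_2·M_2 + 2h_2·M_3 = 6(g'(3) - Δ_2) = 54.
Hence M_0 = 682/15, M_1 = -464/15, M_2 = 94/15, M_3 = 358/15.
On [2, 3], g'(t) = b_2 + 2c_2·(t - 2) + 3d_2·(t - 2)² with b_2 = Δ_2 - h_2(2M_2 + M_3)/6 = -136/15, c_2 = M_2/2 = 47/15, d_2 = (M_3 - M_2)/(6h_2) = 44/15. So g'(2) = -136/15.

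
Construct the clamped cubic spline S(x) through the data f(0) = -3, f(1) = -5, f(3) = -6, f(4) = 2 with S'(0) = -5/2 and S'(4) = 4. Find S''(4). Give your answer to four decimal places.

-18.3143

Let m_i = S''(x_i). Step sizes h_i = 1, 2, 1; slopes of the chords Δ_i = (y_(i+1) - y_i)/h_i = -2, -1/2, 8.
  1·m_0 + 6·m_1 + 2·m_2 = 6(Δ_1 - Δ_0) = 9
  2·m_1 + 6·m_2 + 1·m_3 = 6(Δ_2 - Δ_1) = 51
Clamped end conditions give two more equations: 2h_0·m_0 + h_0·m_1 = 6(Δ_0 - S'(0)) = 3 and h_2·m_2 + 2h_2·m_3 = 6(S'(4) - Δ_2) = -24.
Hence m_0 = 109/35, m_1 = -113/35, m_2 = 442/35, m_3 = -641/35.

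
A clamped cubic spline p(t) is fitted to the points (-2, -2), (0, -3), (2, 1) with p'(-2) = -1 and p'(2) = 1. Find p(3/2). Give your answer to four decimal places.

0.1992

Put M_i = p'' at the i-th knot. Here h = (2, 2) and Δ = (-1/2, 2), so the interior equations h_(i-1)·M_(i-1) + 2(h_(i-1)+h_i)·M_i + h_i·M_(i+1) = 6(Δ_i − Δ_(i-1)) read
  2·M_0 + 8·M_1 + 2·M_2 = 6(Δ_1 - Δ_0) = 15
Clamped end conditions give two more equations: 2h_0·M_0 + h_0·M_1 = 6(Δ_0 - p'(-2)) = 3 and h_1·M_1 + 2h_1·M_2 = 6(p'(2) - Δ_1) = -6.
Hence M_0 = -5/8, M_1 = 11/4, M_2 = -23/8.
On [0, 2], p(t) = -3 + 9/8·t + 11/8·t² - 15/32·t³.
With t = 3/2: p(3/2) = 51/256.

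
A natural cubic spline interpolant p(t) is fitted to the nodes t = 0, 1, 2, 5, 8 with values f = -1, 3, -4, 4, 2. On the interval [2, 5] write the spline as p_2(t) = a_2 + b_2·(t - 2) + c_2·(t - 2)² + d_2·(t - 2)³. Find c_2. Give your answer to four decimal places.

5.6786

Write m_i for p''(x_i). With h_i = 1, 1, 3, 3 and divided differences Δ_i = 4, -7, 8/3, -2/3, the continuity of p' gives the tridiagonal system
  1·m_0 + 4·m_1 + 1·m_2 = 6(Δ_1 - Δ_0) = -66
  1·m_1 + 8·m_2 + 3·m_3 = 6(Δ_2 - Δ_1) = 58
  3·m_2 + 12·m_3 + 3·m_4 = 6(Δ_3 - Δ_2) = -20
Natural end conditions: m_0 = m_4 = 0.
Solving the tridiagonal system: m_0 = 0, m_1 = -1083/56, m_2 = 159/14, m_3 = -757/168, m_4 = 0.
On [2, 5], with p_2(t) = a_2 + b_2·(t - 2) + c_2·(t - 2)² + d_2·(t - 2)³: c_2 = m_2/2 = 159/28, d_2 = (m_3 - m_2)/(6h_2) = -2665/3024, b_2 = Δ_2 - h_2(2m_2 + m_3)/6 = -103/16.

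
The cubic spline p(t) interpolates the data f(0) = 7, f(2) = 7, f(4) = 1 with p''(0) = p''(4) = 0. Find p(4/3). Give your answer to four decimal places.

Let m_i = p''(x_i). Step sizes h_i = 2, 2; slopes of the chords Δ_i = (y_(i+1) - y_i)/h_i = 0, -3.
  2·m_0 + 8·m_1 + 2·m_2 = 6(Δ_1 - Δ_0) = -18
Natural end conditions: m_0 = m_2 = 0.
Hence m_0 = 0, m_1 = -9/4, m_2 = 0.
On [0, 2], p(t) = 7 + 3/4·t + 0·t² - 3/16·t³.
With t = 4/3: p(4/3) = 68/9.

7.5556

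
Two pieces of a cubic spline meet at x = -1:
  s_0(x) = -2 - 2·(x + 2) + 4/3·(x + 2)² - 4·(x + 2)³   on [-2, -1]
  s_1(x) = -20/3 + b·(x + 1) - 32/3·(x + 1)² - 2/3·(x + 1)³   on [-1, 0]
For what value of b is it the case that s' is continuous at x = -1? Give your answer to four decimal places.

-11.3333

s_0'(x) = -2 + 8/3·(x + 2) - 12·(x + 2)², so s_0'(-1) = -34/3. On the right, s_1'(-1) = b, so b = -34/3.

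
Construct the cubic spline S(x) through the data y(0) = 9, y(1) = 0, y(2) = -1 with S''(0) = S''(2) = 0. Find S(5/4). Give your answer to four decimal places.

-0.9063

Write M_i for S''(x_i). With h_i = 1, 1 and divided differences Δ_i = -9, -1, the continuity of S' gives the tridiagonal system
  1·M_0 + 4·M_1 + 1·M_2 = 6(Δ_1 - Δ_0) = 48
Natural end conditions: M_0 = M_2 = 0.
Hence M_0 = 0, M_1 = 12, M_2 = 0.
On [1, 2], S(x) = 0 - 5·(x - 1) + 6·(x - 1)² - 2·(x - 1)³.
With (x - 1) = 1/4: S(5/4) = -29/32.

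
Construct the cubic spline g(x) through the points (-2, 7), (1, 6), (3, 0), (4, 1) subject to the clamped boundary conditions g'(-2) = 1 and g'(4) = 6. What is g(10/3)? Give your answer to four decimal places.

-0.4945

With M_i denoting the second derivative at x_i, h_i = 3, 2, 1, and Δ_i = (y_(i+1) − y_i)/h_i = -1/3, -3, 1:
  3·M_0 + 10·M_1 + 2·M_2 = 6(Δ_1 - Δ_0) = -16
  2·M_1 + 6·M_2 + 1·M_3 = 6(Δ_2 - Δ_1) = 24
Clamped end conditions give two more equations: 2h_0·M_0 + h_0·M_1 = 6(Δ_0 - g'(-2)) = -8 and h_2·M_2 + 2h_2·M_3 = 6(g'(4) - Δ_2) = 30.
Solving the tridiagonal system: M_0 = -20/57, M_1 = -112/57, M_2 = 134/57, M_3 = 788/57.
On [3, 4], g(x) = 0 - 119/57·(x - 3) + 67/57·(x - 3)² + 109/57·(x - 3)³.
With (x - 3) = 1/3: g(10/3) = -761/1539.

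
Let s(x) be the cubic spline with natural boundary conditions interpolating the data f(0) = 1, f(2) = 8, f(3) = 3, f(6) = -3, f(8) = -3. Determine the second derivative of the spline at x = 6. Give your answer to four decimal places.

0.2091

Write m_i for s''(x_i). With h_i = 2, 1, 3, 2 and divided differences Δ_i = 7/2, -5, -2, 0, the continuity of s' gives the tridiagonal system
  2·m_0 + 6·m_1 + 1·m_2 = 6(Δ_1 - Δ_0) = -51
  1·m_1 + 8·m_2 + 3·m_3 = 6(Δ_2 - Δ_1) = 18
  3·m_2 + 10·m_3 + 2·m_4 = 6(Δ_3 - Δ_2) = 12
Natural end conditions: m_0 = m_4 = 0.
Hence m_0 = 0, m_1 = -3765/416, m_2 = 687/208, m_3 = 87/416, m_4 = 0.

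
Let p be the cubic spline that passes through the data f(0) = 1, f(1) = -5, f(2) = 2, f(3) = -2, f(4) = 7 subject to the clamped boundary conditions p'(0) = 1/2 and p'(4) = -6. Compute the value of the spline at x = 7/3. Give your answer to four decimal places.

0.7229

Write m_i for p''(x_i). With h_i = 1, 1, 1, 1 and divided differences Δ_i = -6, 7, -4, 9, the continuity of p' gives the tridiagonal system
  1·m_0 + 4·m_1 + 1·m_2 = 6(Δ_1 - Δ_0) = 78
  1·m_1 + 4·m_2 + 1·m_3 = 6(Δ_2 - Δ_1) = -66
  1·m_2 + 4·m_3 + 1·m_4 = 6(Δ_3 - Δ_2) = 78
Clamped end conditions give two more equations: 2h_0·m_0 + h_0·m_1 = 6(Δ_0 - p'(0)) = -39 and h_3·m_3 + 2h_3·m_4 = 6(p'(4) - Δ_3) = -90.
Forward elimination and back-substitution give m_0 = -2173/56, m_1 = 1081/28, m_2 = -301/8, m_3 = 1285/28, m_4 = -3805/56.
On [2, 3], p(x) = 2 + 25/28·(x - 2) - 301/16·(x - 2)² + 1559/112·(x - 2)³.
With (x - 2) = 1/3: p(7/3) = 1093/1512.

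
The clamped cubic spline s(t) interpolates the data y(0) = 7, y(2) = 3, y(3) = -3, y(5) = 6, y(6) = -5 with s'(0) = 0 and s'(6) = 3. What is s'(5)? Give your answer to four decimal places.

-9.7903

With m_i denoting the second derivative at x_i, h_i = 2, 1, 2, 1, and Δ_i = (y_(i+1) − y_i)/h_i = -2, -6, 9/2, -11:
  2·m_0 + 6·m_1 + 1·m_2 = 6(Δ_1 - Δ_0) = -24
  1·m_1 + 6·m_2 + 2·m_3 = 6(Δ_2 - Δ_1) = 63
  2·m_2 + 6·m_3 + 1·m_4 = 6(Δ_3 - Δ_2) = -93
Clamped end conditions give two more equations: 2h_0·m_0 + h_0·m_1 = 6(Δ_0 - s'(0)) = -12 and h_3·m_3 + 2h_3·m_4 = 6(s'(6) - Δ_3) = 84.
Solving the tridiagonal system: m_0 = 67/62, m_1 = -253/31, m_2 = 707/31, m_3 = -1018/31, m_4 = 1811/31.
On [5, 6], s'(t) = b_3 + 2c_3·(t - 5) + 3d_3·(t - 5)² with b_3 = Δ_3 - h_3(2m_3 + m_4)/6 = -607/62, c_3 = m_3/2 = -509/31, d_3 = (m_4 - m_3)/(6h_3) = 943/62. So s'(5) = -607/62.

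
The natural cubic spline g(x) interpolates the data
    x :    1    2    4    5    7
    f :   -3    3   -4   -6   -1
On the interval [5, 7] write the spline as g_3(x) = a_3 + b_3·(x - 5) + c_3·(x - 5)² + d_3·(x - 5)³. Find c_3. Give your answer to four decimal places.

1.8710

Put M_i = g'' at the i-th knot. Here h = (1, 2, 1, 2) and Δ = (6, -7/2, -2, 5/2), so the interior equations h_(i-1)·M_(i-1) + 2(h_(i-1)+h_i)·M_i + h_i·M_(i+1) = 6(Δ_i − Δ_(i-1)) read
  1·M_0 + 6·M_1 + 2·M_2 = 6(Δ_1 - Δ_0) = -57
  2·M_1 + 6·M_2 + 1·M_3 = 6(Δ_2 - Δ_1) = 9
  1·M_2 + 6·M_3 + 2·M_4 = 6(Δ_3 - Δ_2) = 27
Natural end conditions: M_0 = M_4 = 0.
Hence M_0 = 0, M_1 = -683/62, M_2 = 141/31, M_3 = 116/31, M_4 = 0.
On [5, 7], with g_3(x) = a_3 + b_3·(x - 5) + c_3·(x - 5)² + d_3·(x - 5)³: c_3 = M_3/2 = 58/31, d_3 = (M_4 - M_3)/(6h_3) = -29/93, b_3 = Δ_3 - h_3(2M_3 + M_4)/6 = 1/186.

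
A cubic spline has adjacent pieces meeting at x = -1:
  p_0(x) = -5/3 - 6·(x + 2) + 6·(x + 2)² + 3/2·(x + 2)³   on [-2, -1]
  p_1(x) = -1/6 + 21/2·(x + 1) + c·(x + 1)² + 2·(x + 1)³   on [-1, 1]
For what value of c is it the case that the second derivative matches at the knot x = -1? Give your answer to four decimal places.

p_0''(x) = 12 + 9·(x + 2), so p_0''(-1) = 21. On the right, p_1''(-1) = 2c, so c = 21/2.

10.5000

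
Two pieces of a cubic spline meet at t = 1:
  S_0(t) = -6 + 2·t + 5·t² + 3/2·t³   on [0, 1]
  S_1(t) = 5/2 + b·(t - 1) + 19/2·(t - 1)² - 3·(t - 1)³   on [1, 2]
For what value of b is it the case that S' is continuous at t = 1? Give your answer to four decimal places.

16.5000

S_0'(t) = 2 + 10·t + 9/2·t², so S_0'(1) = 33/2. On the right, S_1'(1) = b, so b = 33/2.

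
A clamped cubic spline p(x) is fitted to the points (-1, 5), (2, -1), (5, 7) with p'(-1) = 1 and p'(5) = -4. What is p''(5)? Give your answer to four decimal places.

With m_i denoting the second derivative at x_i, h_i = 3, 3, and Δ_i = (y_(i+1) − y_i)/h_i = -2, 8/3:
  3·m_0 + 12·m_1 + 3·m_2 = 6(Δ_1 - Δ_0) = 28
Clamped end conditions give two more equations: 2h_0·m_0 + h_0·m_1 = 6(Δ_0 - p'(-1)) = -18 and h_1·m_1 + 2h_1·m_2 = 6(p'(5) - Δ_1) = -40.
Forward elimination and back-substitution give m_0 = -37/6, m_1 = 19/3, m_2 = -59/6.

-9.8333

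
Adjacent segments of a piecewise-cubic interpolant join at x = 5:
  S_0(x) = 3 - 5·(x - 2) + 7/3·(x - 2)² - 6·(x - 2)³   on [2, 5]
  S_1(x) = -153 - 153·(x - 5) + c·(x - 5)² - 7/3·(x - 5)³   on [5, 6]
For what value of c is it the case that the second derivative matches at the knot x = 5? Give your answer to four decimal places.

S_0''(x) = 14/3 - 36·(x - 2), so S_0''(5) = -310/3. On the right, S_1''(5) = 2c, so c = -155/3.

-51.6667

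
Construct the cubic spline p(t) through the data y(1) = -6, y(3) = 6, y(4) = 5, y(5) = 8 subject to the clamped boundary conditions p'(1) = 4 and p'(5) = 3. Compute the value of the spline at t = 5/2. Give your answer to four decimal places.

Let m_i = p''(x_i). Step sizes h_i = 2, 1, 1; slopes of the chords Δ_i = (y_(i+1) - y_i)/h_i = 6, -1, 3.
  2·m_0 + 6·m_1 + 1·m_2 = 6(Δ_1 - Δ_0) = -42
  1·m_1 + 4·m_2 + 1·m_3 = 6(Δ_2 - Δ_1) = 24
Clamped end conditions give two more equations: 2h_0·m_0 + h_0·m_1 = 6(Δ_0 - p'(1)) = 12 and h_2·m_2 + 2h_2·m_3 = 6(p'(5) - Δ_2) = 0.
Hence m_0 = 97/11, m_1 = -128/11, m_2 = 112/11, m_3 = -56/11.
On [1, 3], p(t) = -6 + 4·(t - 1) + 97/22·(t - 1)² - 75/44·(t - 1)³.
With (t - 1) = 3/2: p(5/2) = 1467/352.

4.1676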